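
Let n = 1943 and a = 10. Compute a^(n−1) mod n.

10^1 ≡ 10 (mod 1943)
10^2 ≡ 10^2 = 100 ≡ 100 (mod 1943)
10^4 ≡ 100^2 = 10000 ≡ 285 (mod 1943)
10^8 ≡ 285^2 = 81225 ≡ 1562 (mod 1943)
10^16 ≡ 1562^2 = 2439844 ≡ 1379 (mod 1943)
10^32 ≡ 1379^2 = 1901641 ≡ 1387 (mod 1943)
10^64 ≡ 1387^2 = 1923769 ≡ 199 (mod 1943)
10^128 ≡ 199^2 = 39601 ≡ 741 (mod 1943)
10^256 ≡ 741^2 = 549081 ≡ 1155 (mod 1943)
10^512 ≡ 1155^2 = 1334025 ≡ 1127 (mod 1943)
10^1024 ≡ 1127^2 = 1270129 ≡ 1350 (mod 1943)
1942 = 1024 + 512 + 256 + 128 + 16 + 4 + 2 in binary powers of 2.
So 10^1942 ≡ 1350 · 1127 · 1155 · 741 · 1379 · 285 · 100 ≡ 992 (mod 1943).
Since 992 ≠ 1, base 10 is a Fermat witness: 1943 is composite.

992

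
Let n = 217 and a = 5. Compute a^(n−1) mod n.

1

5^1 ≡ 5 (mod 217)
5^2 ≡ 5^2 = 25 ≡ 25 (mod 217)
5^4 ≡ 25^2 = 625 ≡ 191 (mod 217)
5^8 ≡ 191^2 = 36481 ≡ 25 (mod 217)
5^16 ≡ 25^2 = 625 ≡ 191 (mod 217)
5^32 ≡ 191^2 = 36481 ≡ 25 (mod 217)
5^64 ≡ 25^2 = 625 ≡ 191 (mod 217)
5^128 ≡ 191^2 = 36481 ≡ 25 (mod 217)
216 = 128 + 64 + 16 + 8 in binary powers of 2.
So 5^216 ≡ 25 · 191 · 191 · 25 ≡ 1 (mod 217).
Since the result is 1, base 5 gives no evidence that 217 is composite.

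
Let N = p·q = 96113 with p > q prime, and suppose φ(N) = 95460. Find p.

φ(n) = (p−1)(q−1) = n − (p+q) + 1, so p + q = 96113 − 95460 + 1 = 654.
p and q are the roots of t² − 654t + 96113 = 0.
Discriminant: 654² − 4·96113 = 427716 − 384452 = 43264; √43264 = 208.
q = (654 − 208)/2 = 223, p = (654 + 208)/2 = 431.
Check: 223 · 431 = 96113.

431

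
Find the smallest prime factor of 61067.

79

61067 is odd.
Digit sum 20, not divisible by 3.
Ends in 7: not divisible by 5.
7: 61067 = 7·8723 + 6
11: 61067 = 11·5551 + 6
13: 61067 = 13·4697 + 6
17: 61067 = 17·3592 + 3
19: 61067 = 19·3214 + 1
23: 61067 = 23·2655 + 2
29: 61067 = 29·2105 + 22
31: 61067 = 31·1969 + 28
37: 61067 = 37·1650 + 17
41: 61067 = 41·1489 + 18
43: 61067 = 43·1420 + 7
47: 61067 = 47·1299 + 14
53: 61067 = 53·1152 + 11
59: 61067 = 59·1035 + 2
61: 61067 = 61·1001 + 6
67: 61067 = 67·911 + 30
71: 61067 = 71·860 + 7
73: 61067 = 73·836 + 39
79: 61067 = 79·773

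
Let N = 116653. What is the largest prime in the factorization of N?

116653 = 31 · 3763
3763 = 53 · 71
71 is prime.
So 116653 = 31 · 53 · 71; the largest prime factor is 71.

71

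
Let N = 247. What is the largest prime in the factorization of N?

19

247 = 13 · 19
19 is prime.
So 247 = 13 · 19; the largest prime factor is 19.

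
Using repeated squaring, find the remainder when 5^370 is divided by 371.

5^1 ≡ 5 (mod 371)
5^2 ≡ 5^2 = 25 ≡ 25 (mod 371)
5^4 ≡ 25^2 = 625 ≡ 254 (mod 371)
5^8 ≡ 254^2 = 64516 ≡ 333 (mod 371)
5^16 ≡ 333^2 = 110889 ≡ 331 (mod 371)
5^32 ≡ 331^2 = 109561 ≡ 116 (mod 371)
5^64 ≡ 116^2 = 13456 ≡ 100 (mod 371)
5^128 ≡ 100^2 = 10000 ≡ 354 (mod 371)
5^256 ≡ 354^2 = 125316 ≡ 289 (mod 371)
370 = 256 + 64 + 32 + 16 + 2 in binary powers of 2.
So 5^370 ≡ 289 · 100 · 116 · 331 · 25 ≡ 149 (mod 371).
Since 149 ≠ 1, base 5 is a Fermat witness: 371 is composite.

149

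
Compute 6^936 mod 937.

1

6^1 ≡ 6 (mod 937)
6^2 ≡ 6^2 = 36 ≡ 36 (mod 937)
6^4 ≡ 36^2 = 1296 ≡ 359 (mod 937)
6^8 ≡ 359^2 = 128881 ≡ 512 (mod 937)
6^16 ≡ 512^2 = 262144 ≡ 721 (mod 937)
6^32 ≡ 721^2 = 519841 ≡ 743 (mod 937)
6^64 ≡ 743^2 = 552049 ≡ 156 (mod 937)
6^128 ≡ 156^2 = 24336 ≡ 911 (mod 937)
6^256 ≡ 911^2 = 829921 ≡ 676 (mod 937)
6^512 ≡ 676^2 = 456976 ≡ 657 (mod 937)
936 = 512 + 256 + 128 + 32 + 8 in binary powers of 2.
So 6^936 ≡ 657 · 676 · 911 · 743 · 512 ≡ 1 (mod 937).
Since the result is 1, base 6 gives no evidence that 937 is composite.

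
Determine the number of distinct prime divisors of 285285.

6

285285 = 3 · 95095
95095 = 5 · 19019
19019 = 7 · 2717
2717 = 11 · 247
247 = 13 · 19
285285 = 3 · 5 · 7 · 11 · 13 · 19, which has 6 distinct prime factors.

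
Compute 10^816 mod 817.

391

10^1 ≡ 10 (mod 817)
10^2 ≡ 10^2 = 100 ≡ 100 (mod 817)
10^4 ≡ 100^2 = 10000 ≡ 196 (mod 817)
10^8 ≡ 196^2 = 38416 ≡ 17 (mod 817)
10^16 ≡ 17^2 = 289 ≡ 289 (mod 817)
10^32 ≡ 289^2 = 83521 ≡ 187 (mod 817)
10^64 ≡ 187^2 = 34969 ≡ 655 (mod 817)
10^128 ≡ 655^2 = 429025 ≡ 100 (mod 817)
10^256 ≡ 100^2 = 10000 ≡ 196 (mod 817)
10^512 ≡ 196^2 = 38416 ≡ 17 (mod 817)
816 = 512 + 256 + 32 + 16 in binary powers of 2.
So 10^816 ≡ 17 · 196 · 187 · 289 ≡ 391 (mod 817).
Since 391 ≠ 1, base 10 is a Fermat witness: 817 is composite.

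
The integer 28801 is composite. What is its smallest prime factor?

28801 is odd.
Digit sum 19, not divisible by 3.
Ends in 1: not divisible by 5.
7: 28801 = 7·4114 + 3
11: 28801 = 11·2618 + 3
13: 28801 = 13·2215 + 6
17: 28801 = 17·1694 + 3
19: 28801 = 19·1515 + 16
23: 28801 = 23·1252 + 5
29: 28801 = 29·993 + 4
31: 28801 = 31·929 + 2
37: 28801 = 37·778 + 15
41: 28801 = 41·702 + 19
43: 28801 = 43·669 + 34
47: 28801 = 47·612 + 37
53: 28801 = 53·543 + 22
59: 28801 = 59·488 + 9
61: 28801 = 61·472 + 9
67: 28801 = 67·429 + 58
71: 28801 = 71·405 + 46
73: 28801 = 73·394 + 39
79: 28801 = 79·364 + 45
83: 28801 = 83·347

83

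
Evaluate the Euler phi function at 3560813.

3488400

Factor: 3560813 = 103 · 181 · 191.
φ(3560813) = (103−1) · (181−1) · (191−1) = 102 · 180 · 190 = 3488400.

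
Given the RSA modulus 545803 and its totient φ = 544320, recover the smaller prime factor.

φ(n) = (p−1)(q−1) = n − (p+q) + 1, so p + q = 545803 − 544320 + 1 = 1484.
p and q are the roots of t² − 1484t + 545803 = 0.
Discriminant: 1484² − 4·545803 = 2202256 − 2183212 = 19044; √19044 = 138.
q = (1484 − 138)/2 = 673, p = (1484 + 138)/2 = 811.
Check: 673 · 811 = 545803.

673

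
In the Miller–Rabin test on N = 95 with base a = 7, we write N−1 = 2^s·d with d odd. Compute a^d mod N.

95 − 1 = 94 = 2^1 · 47, so d = 47.
7^1 ≡ 7 (mod 95)
7^2 ≡ 7^2 = 49 ≡ 49 (mod 95)
7^4 ≡ 49^2 = 2401 ≡ 26 (mod 95)
7^8 ≡ 26^2 = 676 ≡ 11 (mod 95)
7^16 ≡ 11^2 = 121 ≡ 26 (mod 95)
7^32 ≡ 26^2 = 676 ≡ 11 (mod 95)
47 = 32 + 8 + 4 + 2 + 1 in binary powers of 2.
So 7^47 ≡ 11 · 11 · 26 · 49 · 7 ≡ 68 (mod 95).
Squaring chain: 68; never reaches −1, so base 7 is a Miller–Rabin witness that 95 is composite.

68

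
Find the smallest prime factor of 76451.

76451 is odd.
Digit sum 23, not divisible by 3.
Ends in 1: not divisible by 5.
7: 76451 = 7·10921 + 4
11: 76451 = 11·6950 + 1
13: 76451 = 13·5880 + 11
17: 76451 = 17·4497 + 2
19: 76451 = 19·4023 + 14
23: 76451 = 23·3323 + 22
29: 76451 = 29·2636 + 7
31: 76451 = 31·2466 + 5
37: 76451 = 37·2066 + 9
41: 76451 = 41·1864 + 27
43: 76451 = 43·1777 + 40
47: 76451 = 47·1626 + 29
53: 76451 = 53·1442 + 25
59: 76451 = 59·1295 + 46
61: 76451 = 61·1253 + 18
67: 76451 = 67·1141 + 4
71: 76451 = 71·1076 + 55
73: 76451 = 73·1047 + 20
79: 76451 = 79·967 + 58
83: 76451 = 83·921 + 8
89: 76451 = 89·859

89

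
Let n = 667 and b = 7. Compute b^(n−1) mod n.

7^1 ≡ 7 (mod 667)
7^2 ≡ 7^2 = 49 ≡ 49 (mod 667)
7^4 ≡ 49^2 = 2401 ≡ 400 (mod 667)
7^8 ≡ 400^2 = 160000 ≡ 587 (mod 667)
7^16 ≡ 587^2 = 344569 ≡ 397 (mod 667)
7^32 ≡ 397^2 = 157609 ≡ 197 (mod 667)
7^64 ≡ 197^2 = 38809 ≡ 123 (mod 667)
7^128 ≡ 123^2 = 15129 ≡ 455 (mod 667)
7^256 ≡ 455^2 = 207025 ≡ 255 (mod 667)
7^512 ≡ 255^2 = 65025 ≡ 326 (mod 667)
666 = 512 + 128 + 16 + 8 + 2 in binary powers of 2.
So 7^666 ≡ 326 · 455 · 397 · 587 · 49 ≡ 326 (mod 667).
Since 326 ≠ 1, base 7 is a Fermat witness: 667 is composite.

326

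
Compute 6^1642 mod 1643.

6^1 ≡ 6 (mod 1643)
6^2 ≡ 6^2 = 36 ≡ 36 (mod 1643)
6^4 ≡ 36^2 = 1296 ≡ 1296 (mod 1643)
6^8 ≡ 1296^2 = 1679616 ≡ 470 (mod 1643)
6^16 ≡ 470^2 = 220900 ≡ 738 (mod 1643)
6^32 ≡ 738^2 = 544644 ≡ 811 (mod 1643)
6^64 ≡ 811^2 = 657721 ≡ 521 (mod 1643)
6^128 ≡ 521^2 = 271441 ≡ 346 (mod 1643)
6^256 ≡ 346^2 = 119716 ≡ 1420 (mod 1643)
6^512 ≡ 1420^2 = 2016400 ≡ 439 (mod 1643)
6^1024 ≡ 439^2 = 192721 ≡ 490 (mod 1643)
1642 = 1024 + 512 + 64 + 32 + 8 + 2 in binary powers of 2.
So 6^1642 ≡ 490 · 439 · 521 · 811 · 470 · 36 ≡ 1296 (mod 1643).
Since 1296 ≠ 1, base 6 is a Fermat witness: 1643 is composite.

1296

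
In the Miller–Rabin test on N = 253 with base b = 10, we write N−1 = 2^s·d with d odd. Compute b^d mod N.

21

253 − 1 = 252 = 2^2 · 63, so d = 63.
10^1 ≡ 10 (mod 253)
10^2 ≡ 10^2 = 100 ≡ 100 (mod 253)
10^4 ≡ 100^2 = 10000 ≡ 133 (mod 253)
10^8 ≡ 133^2 = 17689 ≡ 232 (mod 253)
10^16 ≡ 232^2 = 53824 ≡ 188 (mod 253)
10^32 ≡ 188^2 = 35344 ≡ 177 (mod 253)
63 = 32 + 16 + 8 + 4 + 2 + 1 in binary powers of 2.
So 10^63 ≡ 177 · 188 · 232 · 133 · 100 · 10 ≡ 21 (mod 253).
Squaring chain: 21 → 188; never reaches −1, so base 10 is a Miller–Rabin witness that 253 is composite.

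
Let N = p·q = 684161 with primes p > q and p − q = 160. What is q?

Since p = q + 160, we have 684161 = q(q + 160), so q² + 160q − 684161 = 0.
Discriminant: 160² + 4·684161 = 25600 + 2736644 = 2762244; √2762244 = 1662.
q = (−160 + 1662)/2 = 751, and p = q + 160 = 911.
Check: 751 · 911 = 684161.

751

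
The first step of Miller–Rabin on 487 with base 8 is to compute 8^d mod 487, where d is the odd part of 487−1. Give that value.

487 − 1 = 486 = 2^1 · 243, so d = 243.
8^1 ≡ 8 (mod 487)
8^2 ≡ 8^2 = 64 ≡ 64 (mod 487)
8^4 ≡ 64^2 = 4096 ≡ 200 (mod 487)
8^8 ≡ 200^2 = 40000 ≡ 66 (mod 487)
8^16 ≡ 66^2 = 4356 ≡ 460 (mod 487)
8^32 ≡ 460^2 = 211600 ≡ 242 (mod 487)
8^64 ≡ 242^2 = 58564 ≡ 124 (mod 487)
8^128 ≡ 124^2 = 15376 ≡ 279 (mod 487)
243 = 128 + 64 + 32 + 16 + 2 + 1 in binary powers of 2.
So 8^243 ≡ 279 · 124 · 242 · 460 · 64 · 8 ≡ 1 (mod 487).
Since 8^d ≡ 1 (mod 487), base 8 does not prove 487 composite.

1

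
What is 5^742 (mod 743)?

5^1 ≡ 5 (mod 743)
5^2 ≡ 5^2 = 25 ≡ 25 (mod 743)
5^4 ≡ 25^2 = 625 ≡ 625 (mod 743)
5^8 ≡ 625^2 = 390625 ≡ 550 (mod 743)
5^16 ≡ 550^2 = 302500 ≡ 99 (mod 743)
5^32 ≡ 99^2 = 9801 ≡ 142 (mod 743)
5^64 ≡ 142^2 = 20164 ≡ 103 (mod 743)
5^128 ≡ 103^2 = 10609 ≡ 207 (mod 743)
5^256 ≡ 207^2 = 42849 ≡ 498 (mod 743)
5^512 ≡ 498^2 = 248004 ≡ 585 (mod 743)
742 = 512 + 128 + 64 + 32 + 4 + 2 in binary powers of 2.
So 5^742 ≡ 585 · 207 · 103 · 142 · 625 · 25 ≡ 1 (mod 743).
Since the result is 1, base 5 gives no evidence that 743 is composite.

1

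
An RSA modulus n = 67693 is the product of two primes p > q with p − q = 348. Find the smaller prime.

Since p = q + 348, we have 67693 = q(q + 348), so q² + 348q − 67693 = 0.
Discriminant: 348² + 4·67693 = 121104 + 270772 = 391876; √391876 = 626.
q = (−348 + 626)/2 = 139, and p = q + 348 = 487.
Check: 139 · 487 = 67693.

139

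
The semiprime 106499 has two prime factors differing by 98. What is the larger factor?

379

Since p = q + 98, we have 106499 = q(q + 98), so q² + 98q − 106499 = 0.
Discriminant: 98² + 4·106499 = 9604 + 425996 = 435600; √435600 = 660.
q = (−98 + 660)/2 = 281, and p = q + 98 = 379.
Check: 281 · 379 = 106499.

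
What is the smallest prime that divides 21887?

21887 is odd.
Digit sum 26, not divisible by 3.
Ends in 7: not divisible by 5.
7: 21887 = 7·3126 + 5
11: 21887 = 11·1989 + 8
13: 21887 = 13·1683 + 8
17: 21887 = 17·1287 + 8
19: 21887 = 19·1151 + 18
23: 21887 = 23·951 + 14
29: 21887 = 29·754 + 21
31: 21887 = 31·706 + 1
37: 21887 = 37·591 + 20
41: 21887 = 41·533 + 34
43: 21887 = 43·509

43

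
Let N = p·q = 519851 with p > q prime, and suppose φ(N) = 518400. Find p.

φ(n) = (p−1)(q−1) = n − (p+q) + 1, so p + q = 519851 − 518400 + 1 = 1452.
p and q are the roots of t² − 1452t + 519851 = 0.
Discriminant: 1452² − 4·519851 = 2108304 − 2079404 = 28900; √28900 = 170.
q = (1452 − 170)/2 = 641, p = (1452 + 170)/2 = 811.
Check: 641 · 811 = 519851.

811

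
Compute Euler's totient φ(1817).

1716

Factor: 1817 = 23 · 79.
φ(1817) = (23−1) · (79−1) = 22 · 78 = 1716.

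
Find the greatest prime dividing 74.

74 = 2 · 37
37 is prime.
So 74 = 2 · 37; the largest prime factor is 37.

37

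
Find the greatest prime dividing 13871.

97

13871 = 11 · 1261
1261 = 13 · 97
97 is prime.
So 13871 = 11 · 13 · 97; the largest prime factor is 97.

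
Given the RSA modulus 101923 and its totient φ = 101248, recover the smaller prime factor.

227

φ(n) = (p−1)(q−1) = n − (p+q) + 1, so p + q = 101923 − 101248 + 1 = 676.
p and q are the roots of t² − 676t + 101923 = 0.
Discriminant: 676² − 4·101923 = 456976 − 407692 = 49284; √49284 = 222.
q = (676 − 222)/2 = 227, p = (676 + 222)/2 = 449.
Check: 227 · 449 = 101923.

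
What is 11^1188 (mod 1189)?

1009

11^1 ≡ 11 (mod 1189)
11^2 ≡ 11^2 = 121 ≡ 121 (mod 1189)
11^4 ≡ 121^2 = 14641 ≡ 373 (mod 1189)
11^8 ≡ 373^2 = 139129 ≡ 16 (mod 1189)
11^16 ≡ 16^2 = 256 ≡ 256 (mod 1189)
11^32 ≡ 256^2 = 65536 ≡ 141 (mod 1189)
11^64 ≡ 141^2 = 19881 ≡ 857 (mod 1189)
11^128 ≡ 857^2 = 734449 ≡ 836 (mod 1189)
11^256 ≡ 836^2 = 698896 ≡ 953 (mod 1189)
11^512 ≡ 953^2 = 908209 ≡ 1002 (mod 1189)
11^1024 ≡ 1002^2 = 1004004 ≡ 488 (mod 1189)
1188 = 1024 + 128 + 32 + 4 in binary powers of 2.
So 11^1188 ≡ 488 · 836 · 141 · 373 ≡ 1009 (mod 1189).
Since 1009 ≠ 1, base 11 is a Fermat witness: 1189 is composite.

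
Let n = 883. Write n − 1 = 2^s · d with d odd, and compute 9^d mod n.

883 − 1 = 882 = 2^1 · 441, so d = 441.
9^1 ≡ 9 (mod 883)
9^2 ≡ 9^2 = 81 ≡ 81 (mod 883)
9^4 ≡ 81^2 = 6561 ≡ 380 (mod 883)
9^8 ≡ 380^2 = 144400 ≡ 471 (mod 883)
9^16 ≡ 471^2 = 221841 ≡ 208 (mod 883)
9^32 ≡ 208^2 = 43264 ≡ 880 (mod 883)
9^64 ≡ 880^2 = 774400 ≡ 9 (mod 883)
9^128 ≡ 9^2 = 81 ≡ 81 (mod 883)
9^256 ≡ 81^2 = 6561 ≡ 380 (mod 883)
441 = 256 + 128 + 32 + 16 + 8 + 1 in binary powers of 2.
So 9^441 ≡ 380 · 81 · 880 · 208 · 471 · 9 ≡ 1 (mod 883).
Since 9^d ≡ 1 (mod 883), base 9 does not prove 883 composite.

1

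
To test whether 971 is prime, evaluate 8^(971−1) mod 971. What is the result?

8^1 ≡ 8 (mod 971)
8^2 ≡ 8^2 = 64 ≡ 64 (mod 971)
8^4 ≡ 64^2 = 4096 ≡ 212 (mod 971)
8^8 ≡ 212^2 = 44944 ≡ 278 (mod 971)
8^16 ≡ 278^2 = 77284 ≡ 575 (mod 971)
8^32 ≡ 575^2 = 330625 ≡ 485 (mod 971)
8^64 ≡ 485^2 = 235225 ≡ 243 (mod 971)
8^128 ≡ 243^2 = 59049 ≡ 789 (mod 971)
8^256 ≡ 789^2 = 622521 ≡ 110 (mod 971)
8^512 ≡ 110^2 = 12100 ≡ 448 (mod 971)
970 = 512 + 256 + 128 + 64 + 8 + 2 in binary powers of 2.
So 8^970 ≡ 448 · 110 · 789 · 243 · 278 · 64 ≡ 1 (mod 971).
Since the result is 1, base 8 gives no evidence that 971 is composite.

1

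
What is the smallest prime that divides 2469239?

2469239 is odd.
Digit sum 35, not divisible by 3.
Ends in 9: not divisible by 5.
7: 2469239 = 7·352748 + 3
11: 2469239 = 11·224476 + 3
13: 2469239 = 13·189941 + 6
17: 2469239 = 17·145249 + 6
19: 2469239 = 19·129959 + 18
23: 2469239 = 23·107358 + 5
29: 2469239 = 29·85146 + 5
31: 2469239 = 31·79652 + 27
37: 2469239 = 37·66736 + 7
41: 2469239 = 41·60225 + 14
43: 2469239 = 43·57424 + 7
47: 2469239 = 47·52537

47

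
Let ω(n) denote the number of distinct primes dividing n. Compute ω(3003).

4

3003 = 3 · 1001
1001 = 7 · 143
143 = 11 · 13
3003 = 3 · 7 · 11 · 13, which has 4 distinct prime factors.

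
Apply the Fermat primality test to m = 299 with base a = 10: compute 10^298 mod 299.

10^1 ≡ 10 (mod 299)
10^2 ≡ 10^2 = 100 ≡ 100 (mod 299)
10^4 ≡ 100^2 = 10000 ≡ 133 (mod 299)
10^8 ≡ 133^2 = 17689 ≡ 48 (mod 299)
10^16 ≡ 48^2 = 2304 ≡ 211 (mod 299)
10^32 ≡ 211^2 = 44521 ≡ 269 (mod 299)
10^64 ≡ 269^2 = 72361 ≡ 3 (mod 299)
10^128 ≡ 3^2 = 9 ≡ 9 (mod 299)
10^256 ≡ 9^2 = 81 ≡ 81 (mod 299)
298 = 256 + 32 + 8 + 2 in binary powers of 2.
So 10^298 ≡ 81 · 269 · 48 · 100 ≡ 289 (mod 299).
Since 289 ≠ 1, base 10 is a Fermat witness: 299 is composite.

289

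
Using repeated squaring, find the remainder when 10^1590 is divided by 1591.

10^1 ≡ 10 (mod 1591)
10^2 ≡ 10^2 = 100 ≡ 100 (mod 1591)
10^4 ≡ 100^2 = 10000 ≡ 454 (mod 1591)
10^8 ≡ 454^2 = 206116 ≡ 877 (mod 1591)
10^16 ≡ 877^2 = 769129 ≡ 676 (mod 1591)
10^32 ≡ 676^2 = 456976 ≡ 359 (mod 1591)
10^64 ≡ 359^2 = 128881 ≡ 10 (mod 1591)
10^128 ≡ 10^2 = 100 ≡ 100 (mod 1591)
10^256 ≡ 100^2 = 10000 ≡ 454 (mod 1591)
10^512 ≡ 454^2 = 206116 ≡ 877 (mod 1591)
10^1024 ≡ 877^2 = 769129 ≡ 676 (mod 1591)
1590 = 1024 + 512 + 32 + 16 + 4 + 2 in binary powers of 2.
So 10^1590 ≡ 676 · 877 · 359 · 676 · 454 · 100 ≡ 704 (mod 1591).
Since 704 ≠ 1, base 10 is a Fermat witness: 1591 is composite.

704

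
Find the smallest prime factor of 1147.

1147 is odd.
Digit sum 13, not divisible by 3.
Ends in 7: not divisible by 5.
7: 1147 = 7·163 + 6
11: 1147 = 11·104 + 3
13: 1147 = 13·88 + 3
17: 1147 = 17·67 + 8
19: 1147 = 19·60 + 7
23: 1147 = 23·49 + 20
29: 1147 = 29·39 + 16
31: 1147 = 31·37

31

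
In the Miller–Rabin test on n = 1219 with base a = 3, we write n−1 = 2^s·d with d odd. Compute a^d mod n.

403

1219 − 1 = 1218 = 2^1 · 609, so d = 609.
3^1 ≡ 3 (mod 1219)
3^2 ≡ 3^2 = 9 ≡ 9 (mod 1219)
3^4 ≡ 9^2 = 81 ≡ 81 (mod 1219)
3^8 ≡ 81^2 = 6561 ≡ 466 (mod 1219)
3^16 ≡ 466^2 = 217156 ≡ 174 (mod 1219)
3^32 ≡ 174^2 = 30276 ≡ 1020 (mod 1219)
3^64 ≡ 1020^2 = 1040400 ≡ 593 (mod 1219)
3^128 ≡ 593^2 = 351649 ≡ 577 (mod 1219)
3^256 ≡ 577^2 = 332929 ≡ 142 (mod 1219)
3^512 ≡ 142^2 = 20164 ≡ 660 (mod 1219)
609 = 512 + 64 + 32 + 1 in binary powers of 2.
So 3^609 ≡ 660 · 593 · 1020 · 3 ≡ 403 (mod 1219).
Squaring chain: 403; never reaches −1, so base 3 is a Miller–Rabin witness that 1219 is composite.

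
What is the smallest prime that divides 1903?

11

1903 is odd.
Digit sum 13, not divisible by 3.
Ends in 3: not divisible by 5.
7: 1903 = 7·271 + 6
11: 1903 = 11·173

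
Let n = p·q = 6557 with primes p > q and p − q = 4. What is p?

83

Since p = q + 4, we have 6557 = q(q + 4), so q² + 4q − 6557 = 0.
Discriminant: 4² + 4·6557 = 16 + 26228 = 26244; √26244 = 162.
q = (−4 + 162)/2 = 79, and p = q + 4 = 83.
Check: 79 · 83 = 6557.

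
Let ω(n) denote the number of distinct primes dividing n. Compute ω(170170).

170170 = 2 · 85085
85085 = 5 · 17017
17017 = 7 · 2431
2431 = 11 · 221
221 = 13 · 17
170170 = 2 · 5 · 7 · 11 · 13 · 17, which has 6 distinct prime factors.

6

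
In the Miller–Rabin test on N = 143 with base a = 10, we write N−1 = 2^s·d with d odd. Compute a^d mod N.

143 − 1 = 142 = 2^1 · 71, so d = 71.
10^1 ≡ 10 (mod 143)
10^2 ≡ 10^2 = 100 ≡ 100 (mod 143)
10^4 ≡ 100^2 = 10000 ≡ 133 (mod 143)
10^8 ≡ 133^2 = 17689 ≡ 100 (mod 143)
10^16 ≡ 100^2 = 10000 ≡ 133 (mod 143)
10^32 ≡ 133^2 = 17689 ≡ 100 (mod 143)
10^64 ≡ 100^2 = 10000 ≡ 133 (mod 143)
71 = 64 + 4 + 2 + 1 in binary powers of 2.
So 10^71 ≡ 133 · 133 · 100 · 10 ≡ 43 (mod 143).
Squaring chain: 43; never reaches −1, so base 10 is a Miller–Rabin witness that 143 is composite.

43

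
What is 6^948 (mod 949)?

6^1 ≡ 6 (mod 949)
6^2 ≡ 6^2 = 36 ≡ 36 (mod 949)
6^4 ≡ 36^2 = 1296 ≡ 347 (mod 949)
6^8 ≡ 347^2 = 120409 ≡ 835 (mod 949)
6^16 ≡ 835^2 = 697225 ≡ 659 (mod 949)
6^32 ≡ 659^2 = 434281 ≡ 588 (mod 949)
6^64 ≡ 588^2 = 345744 ≡ 308 (mod 949)
6^128 ≡ 308^2 = 94864 ≡ 913 (mod 949)
6^256 ≡ 913^2 = 833569 ≡ 347 (mod 949)
6^512 ≡ 347^2 = 120409 ≡ 835 (mod 949)
948 = 512 + 256 + 128 + 32 + 16 + 4 in binary powers of 2.
So 6^948 ≡ 835 · 347 · 913 · 588 · 659 · 347 ≡ 300 (mod 949).
Since 300 ≠ 1, base 6 is a Fermat witness: 949 is composite.

300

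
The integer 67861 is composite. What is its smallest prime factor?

67861 is odd.
Digit sum 28, not divisible by 3.
Ends in 1: not divisible by 5.
7: 67861 = 7·9694 + 3
11: 67861 = 11·6169 + 2
13: 67861 = 13·5220 + 1
17: 67861 = 17·3991 + 14
19: 67861 = 19·3571 + 12
23: 67861 = 23·2950 + 11
29: 67861 = 29·2340 + 1
31: 67861 = 31·2189 + 2
37: 67861 = 37·1834 + 3
41: 67861 = 41·1655 + 6
43: 67861 = 43·1578 + 7
47: 67861 = 47·1443 + 40
53: 67861 = 53·1280 + 21
59: 67861 = 59·1150 + 11
61: 67861 = 61·1112 + 29
67: 67861 = 67·1012 + 57
71: 67861 = 71·955 + 56
73: 67861 = 73·929 + 44
79: 67861 = 79·859

79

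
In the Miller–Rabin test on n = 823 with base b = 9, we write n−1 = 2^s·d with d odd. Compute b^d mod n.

1

823 − 1 = 822 = 2^1 · 411, so d = 411.
9^1 ≡ 9 (mod 823)
9^2 ≡ 9^2 = 81 ≡ 81 (mod 823)
9^4 ≡ 81^2 = 6561 ≡ 800 (mod 823)
9^8 ≡ 800^2 = 640000 ≡ 529 (mod 823)
9^16 ≡ 529^2 = 279841 ≡ 21 (mod 823)
9^32 ≡ 21^2 = 441 ≡ 441 (mod 823)
9^64 ≡ 441^2 = 194481 ≡ 253 (mod 823)
9^128 ≡ 253^2 = 64009 ≡ 638 (mod 823)
9^256 ≡ 638^2 = 407044 ≡ 482 (mod 823)
411 = 256 + 128 + 16 + 8 + 2 + 1 in binary powers of 2.
So 9^411 ≡ 482 · 638 · 21 · 529 · 81 · 9 ≡ 1 (mod 823).
Since 9^d ≡ 1 (mod 823), base 9 does not prove 823 composite.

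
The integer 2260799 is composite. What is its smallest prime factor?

2260799 is odd.
Digit sum 35, not divisible by 3.
Ends in 9: not divisible by 5.
7: 2260799 = 7·322971 + 2
11: 2260799 = 11·205527 + 2
13: 2260799 = 13·173907 + 8
17: 2260799 = 17·132988 + 3
19: 2260799 = 19·118989 + 8
23: 2260799 = 23·98295 + 14
29: 2260799 = 29·77958 + 17
31: 2260799 = 31·72929

31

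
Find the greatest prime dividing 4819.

4819 = 61 · 79
79 is prime.
So 4819 = 61 · 79; the largest prime factor is 79.

79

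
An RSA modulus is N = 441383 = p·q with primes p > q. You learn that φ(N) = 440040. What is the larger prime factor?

φ(n) = (p−1)(q−1) = n − (p+q) + 1, so p + q = 441383 − 440040 + 1 = 1344.
p and q are the roots of t² − 1344t + 441383 = 0.
Discriminant: 1344² − 4·441383 = 1806336 − 1765532 = 40804; √40804 = 202.
q = (1344 − 202)/2 = 571, p = (1344 + 202)/2 = 773.
Check: 571 · 773 = 441383.

773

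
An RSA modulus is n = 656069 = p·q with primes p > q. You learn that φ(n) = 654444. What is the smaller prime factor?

φ(n) = (p−1)(q−1) = n − (p+q) + 1, so p + q = 656069 − 654444 + 1 = 1626.
p and q are the roots of t² − 1626t + 656069 = 0.
Discriminant: 1626² − 4·656069 = 2643876 − 2624276 = 19600; √19600 = 140.
q = (1626 − 140)/2 = 743, p = (1626 + 140)/2 = 883.
Check: 743 · 883 = 656069.

743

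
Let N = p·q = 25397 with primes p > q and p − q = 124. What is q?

Since p = q + 124, we have 25397 = q(q + 124), so q² + 124q − 25397 = 0.
Discriminant: 124² + 4·25397 = 15376 + 101588 = 116964; √116964 = 342.
q = (−124 + 342)/2 = 109, and p = q + 124 = 233.
Check: 109 · 233 = 25397.

109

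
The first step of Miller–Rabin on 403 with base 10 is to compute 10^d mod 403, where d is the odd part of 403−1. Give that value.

64

403 − 1 = 402 = 2^1 · 201, so d = 201.
10^1 ≡ 10 (mod 403)
10^2 ≡ 10^2 = 100 ≡ 100 (mod 403)
10^4 ≡ 100^2 = 10000 ≡ 328 (mod 403)
10^8 ≡ 328^2 = 107584 ≡ 386 (mod 403)
10^16 ≡ 386^2 = 148996 ≡ 289 (mod 403)
10^32 ≡ 289^2 = 83521 ≡ 100 (mod 403)
10^64 ≡ 100^2 = 10000 ≡ 328 (mod 403)
10^128 ≡ 328^2 = 107584 ≡ 386 (mod 403)
201 = 128 + 64 + 8 + 1 in binary powers of 2.
So 10^201 ≡ 386 · 328 · 386 · 10 ≡ 64 (mod 403).
Squaring chain: 64; never reaches −1, so base 10 is a Miller–Rabin witness that 403 is composite.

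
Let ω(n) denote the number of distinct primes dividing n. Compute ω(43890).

43890 = 2 · 21945
21945 = 3 · 7315
7315 = 5 · 1463
1463 = 7 · 209
209 = 11 · 19
43890 = 2 · 3 · 5 · 7 · 11 · 19, which has 6 distinct prime factors.

6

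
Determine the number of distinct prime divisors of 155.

2

155 = 5 · 31
155 = 5 · 31, which has 2 distinct prime factors.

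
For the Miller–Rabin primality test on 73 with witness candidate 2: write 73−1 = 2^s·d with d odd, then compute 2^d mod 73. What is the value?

1

73 − 1 = 72 = 2^3 · 9, so d = 9.
2^1 ≡ 2 (mod 73)
2^2 ≡ 2^2 = 4 ≡ 4 (mod 73)
2^4 ≡ 4^2 = 16 ≡ 16 (mod 73)
2^8 ≡ 16^2 = 256 ≡ 37 (mod 73)
9 = 8 + 1 in binary powers of 2.
So 2^9 ≡ 37 · 2 ≡ 1 (mod 73).
Since 2^d ≡ 1 (mod 73), base 2 does not prove 73 composite.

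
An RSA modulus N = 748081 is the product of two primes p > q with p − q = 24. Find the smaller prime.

853

Since p = q + 24, we have 748081 = q(q + 24), so q² + 24q − 748081 = 0.
Discriminant: 24² + 4·748081 = 576 + 2992324 = 2992900; √2992900 = 1730.
q = (−24 + 1730)/2 = 853, and p = q + 24 = 877.
Check: 853 · 877 = 748081.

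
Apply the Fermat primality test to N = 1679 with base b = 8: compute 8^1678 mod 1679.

8^1 ≡ 8 (mod 1679)
8^2 ≡ 8^2 = 64 ≡ 64 (mod 1679)
8^4 ≡ 64^2 = 4096 ≡ 738 (mod 1679)
8^8 ≡ 738^2 = 544644 ≡ 648 (mod 1679)
8^16 ≡ 648^2 = 419904 ≡ 154 (mod 1679)
8^32 ≡ 154^2 = 23716 ≡ 210 (mod 1679)
8^64 ≡ 210^2 = 44100 ≡ 446 (mod 1679)
8^128 ≡ 446^2 = 198916 ≡ 794 (mod 1679)
8^256 ≡ 794^2 = 630436 ≡ 811 (mod 1679)
8^512 ≡ 811^2 = 657721 ≡ 1232 (mod 1679)
8^1024 ≡ 1232^2 = 1517824 ≡ 8 (mod 1679)
1678 = 1024 + 512 + 128 + 8 + 4 + 2 in binary powers of 2.
So 8^1678 ≡ 8 · 1232 · 794 · 648 · 738 · 64 ≡ 519 (mod 1679).
Since 519 ≠ 1, base 8 is a Fermat witness: 1679 is composite.

519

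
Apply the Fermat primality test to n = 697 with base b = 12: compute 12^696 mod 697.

12^1 ≡ 12 (mod 697)
12^2 ≡ 12^2 = 144 ≡ 144 (mod 697)
12^4 ≡ 144^2 = 20736 ≡ 523 (mod 697)
12^8 ≡ 523^2 = 273529 ≡ 305 (mod 697)
12^16 ≡ 305^2 = 93025 ≡ 324 (mod 697)
12^32 ≡ 324^2 = 104976 ≡ 426 (mod 697)
12^64 ≡ 426^2 = 181476 ≡ 256 (mod 697)
12^128 ≡ 256^2 = 65536 ≡ 18 (mod 697)
12^256 ≡ 18^2 = 324 ≡ 324 (mod 697)
12^512 ≡ 324^2 = 104976 ≡ 426 (mod 697)
696 = 512 + 128 + 32 + 16 + 8 in binary powers of 2.
So 12^696 ≡ 426 · 18 · 426 · 324 · 305 ≡ 611 (mod 697).
Since 611 ≠ 1, base 12 is a Fermat witness: 697 is composite.

611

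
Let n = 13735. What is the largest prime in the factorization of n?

13735 = 5 · 2747
2747 = 41 · 67
67 is prime.
So 13735 = 5 · 41 · 67; the largest prime factor is 67.

67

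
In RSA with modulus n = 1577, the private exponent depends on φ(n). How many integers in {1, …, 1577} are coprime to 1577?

1476

Factor: 1577 = 19 · 83.
φ(1577) = (19−1) · (83−1) = 18 · 82 = 1476.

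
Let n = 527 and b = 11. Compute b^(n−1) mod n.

11^1 ≡ 11 (mod 527)
11^2 ≡ 11^2 = 121 ≡ 121 (mod 527)
11^4 ≡ 121^2 = 14641 ≡ 412 (mod 527)
11^8 ≡ 412^2 = 169744 ≡ 50 (mod 527)
11^16 ≡ 50^2 = 2500 ≡ 392 (mod 527)
11^32 ≡ 392^2 = 153664 ≡ 307 (mod 527)
11^64 ≡ 307^2 = 94249 ≡ 443 (mod 527)
11^128 ≡ 443^2 = 196249 ≡ 205 (mod 527)
11^256 ≡ 205^2 = 42025 ≡ 392 (mod 527)
11^512 ≡ 392^2 = 153664 ≡ 307 (mod 527)
526 = 512 + 8 + 4 + 2 in binary powers of 2.
So 11^526 ≡ 307 · 50 · 412 · 121 ≡ 485 (mod 527).
Since 485 ≠ 1, base 11 is a Fermat witness: 527 is composite.

485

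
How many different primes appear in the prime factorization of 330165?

5

330165 = 3^2 · 36685
36685 = 5 · 7337
7337 = 11 · 667
667 = 23 · 29
330165 = 3^2 · 5 · 11 · 23 · 29, which has 5 distinct prime factors.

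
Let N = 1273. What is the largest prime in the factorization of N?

67

1273 = 19 · 67
67 is prime.
So 1273 = 19 · 67; the largest prime factor is 67.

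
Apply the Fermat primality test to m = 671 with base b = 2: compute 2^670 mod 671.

2^1 ≡ 2 (mod 671)
2^2 ≡ 2^2 = 4 ≡ 4 (mod 671)
2^4 ≡ 4^2 = 16 ≡ 16 (mod 671)
2^8 ≡ 16^2 = 256 ≡ 256 (mod 671)
2^16 ≡ 256^2 = 65536 ≡ 449 (mod 671)
2^32 ≡ 449^2 = 201601 ≡ 301 (mod 671)
2^64 ≡ 301^2 = 90601 ≡ 16 (mod 671)
2^128 ≡ 16^2 = 256 ≡ 256 (mod 671)
2^256 ≡ 256^2 = 65536 ≡ 449 (mod 671)
2^512 ≡ 449^2 = 201601 ≡ 301 (mod 671)
670 = 512 + 128 + 16 + 8 + 4 + 2 in binary powers of 2.
So 2^670 ≡ 301 · 256 · 449 · 256 · 16 · 4 ≡ 353 (mod 671).
Since 353 ≠ 1, base 2 is a Fermat witness: 671 is composite.

353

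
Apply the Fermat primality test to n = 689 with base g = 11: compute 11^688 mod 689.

289

11^1 ≡ 11 (mod 689)
11^2 ≡ 11^2 = 121 ≡ 121 (mod 689)
11^4 ≡ 121^2 = 14641 ≡ 172 (mod 689)
11^8 ≡ 172^2 = 29584 ≡ 646 (mod 689)
11^16 ≡ 646^2 = 417316 ≡ 471 (mod 689)
11^32 ≡ 471^2 = 221841 ≡ 672 (mod 689)
11^64 ≡ 672^2 = 451584 ≡ 289 (mod 689)
11^128 ≡ 289^2 = 83521 ≡ 152 (mod 689)
11^256 ≡ 152^2 = 23104 ≡ 367 (mod 689)
11^512 ≡ 367^2 = 134689 ≡ 334 (mod 689)
688 = 512 + 128 + 32 + 16 in binary powers of 2.
So 11^688 ≡ 334 · 152 · 672 · 471 ≡ 289 (mod 689).
Since 289 ≠ 1, base 11 is a Fermat witness: 689 is composite.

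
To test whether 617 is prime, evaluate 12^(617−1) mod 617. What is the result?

12^1 ≡ 12 (mod 617)
12^2 ≡ 12^2 = 144 ≡ 144 (mod 617)
12^4 ≡ 144^2 = 20736 ≡ 375 (mod 617)
12^8 ≡ 375^2 = 140625 ≡ 566 (mod 617)
12^16 ≡ 566^2 = 320356 ≡ 133 (mod 617)
12^32 ≡ 133^2 = 17689 ≡ 413 (mod 617)
12^64 ≡ 413^2 = 170569 ≡ 277 (mod 617)
12^128 ≡ 277^2 = 76729 ≡ 221 (mod 617)
12^256 ≡ 221^2 = 48841 ≡ 98 (mod 617)
12^512 ≡ 98^2 = 9604 ≡ 349 (mod 617)
616 = 512 + 64 + 32 + 8 in binary powers of 2.
So 12^616 ≡ 349 · 277 · 413 · 566 ≡ 1 (mod 617).
Since the result is 1, base 12 gives no evidence that 617 is composite.

1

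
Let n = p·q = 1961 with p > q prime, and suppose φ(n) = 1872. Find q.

φ(n) = (p−1)(q−1) = n − (p+q) + 1, so p + q = 1961 − 1872 + 1 = 90.
p and q are the roots of t² − 90t + 1961 = 0.
Discriminant: 90² − 4·1961 = 8100 − 7844 = 256; √256 = 16.
q = (90 − 16)/2 = 37, p = (90 + 16)/2 = 53.
Check: 37 · 53 = 1961.

37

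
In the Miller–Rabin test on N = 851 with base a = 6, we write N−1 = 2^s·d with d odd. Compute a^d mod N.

851 − 1 = 850 = 2^1 · 425, so d = 425.
6^1 ≡ 6 (mod 851)
6^2 ≡ 6^2 = 36 ≡ 36 (mod 851)
6^4 ≡ 36^2 = 1296 ≡ 445 (mod 851)
6^8 ≡ 445^2 = 198025 ≡ 593 (mod 851)
6^16 ≡ 593^2 = 351649 ≡ 186 (mod 851)
6^32 ≡ 186^2 = 34596 ≡ 556 (mod 851)
6^64 ≡ 556^2 = 309136 ≡ 223 (mod 851)
6^128 ≡ 223^2 = 49729 ≡ 371 (mod 851)
6^256 ≡ 371^2 = 137641 ≡ 630 (mod 851)
425 = 256 + 128 + 32 + 8 + 1 in binary powers of 2.
So 6^425 ≡ 630 · 371 · 556 · 593 · 6 ≡ 302 (mod 851).
Squaring chain: 302; never reaches −1, so base 6 is a Miller–Rabin witness that 851 is composite.

302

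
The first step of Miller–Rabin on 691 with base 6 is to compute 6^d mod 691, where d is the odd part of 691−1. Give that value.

1

691 − 1 = 690 = 2^1 · 345, so d = 345.
6^1 ≡ 6 (mod 691)
6^2 ≡ 6^2 = 36 ≡ 36 (mod 691)
6^4 ≡ 36^2 = 1296 ≡ 605 (mod 691)
6^8 ≡ 605^2 = 366025 ≡ 486 (mod 691)
6^16 ≡ 486^2 = 236196 ≡ 565 (mod 691)
6^32 ≡ 565^2 = 319225 ≡ 674 (mod 691)
6^64 ≡ 674^2 = 454276 ≡ 289 (mod 691)
6^128 ≡ 289^2 = 83521 ≡ 601 (mod 691)
6^256 ≡ 601^2 = 361201 ≡ 499 (mod 691)
345 = 256 + 64 + 16 + 8 + 1 in binary powers of 2.
So 6^345 ≡ 499 · 289 · 565 · 486 · 6 ≡ 1 (mod 691).
Since 6^d ≡ 1 (mod 691), base 6 does not prove 691 composite.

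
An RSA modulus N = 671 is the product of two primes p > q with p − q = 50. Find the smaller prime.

Since p = q + 50, we have 671 = q(q + 50), so q² + 50q − 671 = 0.
Discriminant: 50² + 4·671 = 2500 + 2684 = 5184; √5184 = 72.
q = (−50 + 72)/2 = 11, and p = q + 50 = 61.
Check: 11 · 61 = 671.

11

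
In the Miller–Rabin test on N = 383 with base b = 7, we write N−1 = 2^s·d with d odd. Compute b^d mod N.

1

383 − 1 = 382 = 2^1 · 191, so d = 191.
7^1 ≡ 7 (mod 383)
7^2 ≡ 7^2 = 49 ≡ 49 (mod 383)
7^4 ≡ 49^2 = 2401 ≡ 103 (mod 383)
7^8 ≡ 103^2 = 10609 ≡ 268 (mod 383)
7^16 ≡ 268^2 = 71824 ≡ 203 (mod 383)
7^32 ≡ 203^2 = 41209 ≡ 228 (mod 383)
7^64 ≡ 228^2 = 51984 ≡ 279 (mod 383)
7^128 ≡ 279^2 = 77841 ≡ 92 (mod 383)
191 = 128 + 32 + 16 + 8 + 4 + 2 + 1 in binary powers of 2.
So 7^191 ≡ 92 · 228 · 203 · 268 · 103 · 49 · 7 ≡ 1 (mod 383).
Since 7^d ≡ 1 (mod 383), base 7 does not prove 383 composite.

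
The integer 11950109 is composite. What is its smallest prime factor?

11950109 is odd.
Digit sum 26, not divisible by 3.
Ends in 9: not divisible by 5.
7: 11950109 = 7·1707158 + 3
11: 11950109 = 11·1086373 + 6
13: 11950109 = 13·919239 + 2
17: 11950109 = 17·702947 + 10
19: 11950109 = 19·628953 + 2
23: 11950109 = 23·519569 + 22
29: 11950109 = 29·412072 + 21
31: 11950109 = 31·385487 + 12
37: 11950109 = 37·322975 + 34
41: 11950109 = 41·291466 + 3
43: 11950109 = 43·277909 + 22
47: 11950109 = 47·254257 + 30
53: 11950109 = 53·225473 + 40
59: 11950109 = 59·202544 + 13
61: 11950109 = 61·195903 + 26
67: 11950109 = 67·178359 + 56
71: 11950109 = 71·168311 + 28
73: 11950109 = 73·163700 + 9
79: 11950109 = 79·151267 + 16
83: 11950109 = 83·143977 + 18
89: 11950109 = 89·134270 + 79
97: 11950109 = 97·123197

97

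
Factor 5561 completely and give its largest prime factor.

5561 = 67 · 83
83 is prime.
So 5561 = 67 · 83; the largest prime factor is 83.

83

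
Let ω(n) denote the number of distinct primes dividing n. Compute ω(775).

775 = 5^2 · 31
775 = 5^2 · 31, which has 2 distinct prime factors.

2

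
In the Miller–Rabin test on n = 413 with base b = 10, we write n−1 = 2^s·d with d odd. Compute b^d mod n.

129

413 − 1 = 412 = 2^2 · 103, so d = 103.
10^1 ≡ 10 (mod 413)
10^2 ≡ 10^2 = 100 ≡ 100 (mod 413)
10^4 ≡ 100^2 = 10000 ≡ 88 (mod 413)
10^8 ≡ 88^2 = 7744 ≡ 310 (mod 413)
10^16 ≡ 310^2 = 96100 ≡ 284 (mod 413)
10^32 ≡ 284^2 = 80656 ≡ 121 (mod 413)
10^64 ≡ 121^2 = 14641 ≡ 186 (mod 413)
103 = 64 + 32 + 4 + 2 + 1 in binary powers of 2.
So 10^103 ≡ 186 · 121 · 88 · 100 · 10 ≡ 129 (mod 413).
Squaring chain: 129 → 121; never reaches −1, so base 10 is a Miller–Rabin witness that 413 is composite.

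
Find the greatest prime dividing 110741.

110741 = 37 · 2993
2993 = 41 · 73
73 is prime.
So 110741 = 37 · 41 · 73; the largest prime factor is 73.

73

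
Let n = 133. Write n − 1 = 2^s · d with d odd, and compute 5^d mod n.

83

133 − 1 = 132 = 2^2 · 33, so d = 33.
5^1 ≡ 5 (mod 133)
5^2 ≡ 5^2 = 25 ≡ 25 (mod 133)
5^4 ≡ 25^2 = 625 ≡ 93 (mod 133)
5^8 ≡ 93^2 = 8649 ≡ 4 (mod 133)
5^16 ≡ 4^2 = 16 ≡ 16 (mod 133)
5^32 ≡ 16^2 = 256 ≡ 123 (mod 133)
33 = 32 + 1 in binary powers of 2.
So 5^33 ≡ 123 · 5 ≡ 83 (mod 133).
Squaring chain: 83 → 106; never reaches −1, so base 5 is a Miller–Rabin witness that 133 is composite.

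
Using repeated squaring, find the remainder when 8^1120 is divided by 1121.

638

8^1 ≡ 8 (mod 1121)
8^2 ≡ 8^2 = 64 ≡ 64 (mod 1121)
8^4 ≡ 64^2 = 4096 ≡ 733 (mod 1121)
8^8 ≡ 733^2 = 537289 ≡ 330 (mod 1121)
8^16 ≡ 330^2 = 108900 ≡ 163 (mod 1121)
8^32 ≡ 163^2 = 26569 ≡ 786 (mod 1121)
8^64 ≡ 786^2 = 617796 ≡ 125 (mod 1121)
8^128 ≡ 125^2 = 15625 ≡ 1052 (mod 1121)
8^256 ≡ 1052^2 = 1106704 ≡ 277 (mod 1121)
8^512 ≡ 277^2 = 76729 ≡ 501 (mod 1121)
8^1024 ≡ 501^2 = 251001 ≡ 1018 (mod 1121)
1120 = 1024 + 64 + 32 in binary powers of 2.
So 8^1120 ≡ 1018 · 125 · 786 ≡ 638 (mod 1121).
Since 638 ≠ 1, base 8 is a Fermat witness: 1121 is composite.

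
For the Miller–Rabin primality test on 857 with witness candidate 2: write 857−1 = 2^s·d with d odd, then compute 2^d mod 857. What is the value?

857 − 1 = 856 = 2^3 · 107, so d = 107.
2^1 ≡ 2 (mod 857)
2^2 ≡ 2^2 = 4 ≡ 4 (mod 857)
2^4 ≡ 4^2 = 16 ≡ 16 (mod 857)
2^8 ≡ 16^2 = 256 ≡ 256 (mod 857)
2^16 ≡ 256^2 = 65536 ≡ 404 (mod 857)
2^32 ≡ 404^2 = 163216 ≡ 386 (mod 857)
2^64 ≡ 386^2 = 148996 ≡ 735 (mod 857)
107 = 64 + 32 + 8 + 2 + 1 in binary powers of 2.
So 2^107 ≡ 735 · 386 · 256 · 4 · 2 ≡ 650 (mod 857).
Squaring chain: 650 → 856 → 1; reaches −1, so base 2 does not prove 857 composite.

650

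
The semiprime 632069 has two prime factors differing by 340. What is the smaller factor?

Since p = q + 340, we have 632069 = q(q + 340), so q² + 340q − 632069 = 0.
Discriminant: 340² + 4·632069 = 115600 + 2528276 = 2643876; √2643876 = 1626.
q = (−340 + 1626)/2 = 643, and p = q + 340 = 983.
Check: 643 · 983 = 632069.

643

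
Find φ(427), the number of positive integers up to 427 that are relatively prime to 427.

Factor: 427 = 7 · 61.
φ(427) = (7−1) · (61−1) = 6 · 60 = 360.

360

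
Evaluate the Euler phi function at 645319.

621600

Factor: 645319 = 61 · 71 · 149.
φ(645319) = (61−1) · (71−1) · (149−1) = 60 · 70 · 148 = 621600.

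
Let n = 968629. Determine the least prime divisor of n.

968629 is odd.
Digit sum 40, not divisible by 3.
Ends in 9: not divisible by 5.
7: 968629 = 7·138375 + 4
11: 968629 = 11·88057 + 2
13: 968629 = 13·74509 + 12
17: 968629 = 17·56978 + 3
19: 968629 = 19·50980 + 9
23: 968629 = 23·42114 + 7
29: 968629 = 29·33401

29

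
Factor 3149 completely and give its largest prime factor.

3149 = 47 · 67
67 is prime.
So 3149 = 47 · 67; the largest prime factor is 67.

67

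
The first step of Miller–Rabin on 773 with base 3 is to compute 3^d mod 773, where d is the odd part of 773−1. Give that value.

773 − 1 = 772 = 2^2 · 193, so d = 193.
3^1 ≡ 3 (mod 773)
3^2 ≡ 3^2 = 9 ≡ 9 (mod 773)
3^4 ≡ 9^2 = 81 ≡ 81 (mod 773)
3^8 ≡ 81^2 = 6561 ≡ 377 (mod 773)
3^16 ≡ 377^2 = 142129 ≡ 670 (mod 773)
3^32 ≡ 670^2 = 448900 ≡ 560 (mod 773)
3^64 ≡ 560^2 = 313600 ≡ 535 (mod 773)
3^128 ≡ 535^2 = 286225 ≡ 215 (mod 773)
193 = 128 + 64 + 1 in binary powers of 2.
So 3^193 ≡ 215 · 535 · 3 ≡ 317 (mod 773).
Squaring chain: 317 → 772; reaches −1, so base 3 does not prove 773 composite.

317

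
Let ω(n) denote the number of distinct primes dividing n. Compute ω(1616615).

6

1616615 = 5 · 323323
323323 = 7 · 46189
46189 = 11 · 4199
4199 = 13 · 323
323 = 17 · 19
1616615 = 5 · 7 · 11 · 13 · 17 · 19, which has 6 distinct prime factors.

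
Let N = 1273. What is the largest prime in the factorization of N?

67

1273 = 19 · 67
67 is prime.
So 1273 = 19 · 67; the largest prime factor is 67.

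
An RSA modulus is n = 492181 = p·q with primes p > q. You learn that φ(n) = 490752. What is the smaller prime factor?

φ(n) = (p−1)(q−1) = n − (p+q) + 1, so p + q = 492181 − 490752 + 1 = 1430.
p and q are the roots of t² − 1430t + 492181 = 0.
Discriminant: 1430² − 4·492181 = 2044900 − 1968724 = 76176; √76176 = 276.
q = (1430 − 276)/2 = 577, p = (1430 + 276)/2 = 853.
Check: 577 · 853 = 492181.

577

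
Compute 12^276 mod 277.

12^1 ≡ 12 (mod 277)
12^2 ≡ 12^2 = 144 ≡ 144 (mod 277)
12^4 ≡ 144^2 = 20736 ≡ 238 (mod 277)
12^8 ≡ 238^2 = 56644 ≡ 136 (mod 277)
12^16 ≡ 136^2 = 18496 ≡ 214 (mod 277)
12^32 ≡ 214^2 = 45796 ≡ 91 (mod 277)
12^64 ≡ 91^2 = 8281 ≡ 248 (mod 277)
12^128 ≡ 248^2 = 61504 ≡ 10 (mod 277)
12^256 ≡ 10^2 = 100 ≡ 100 (mod 277)
276 = 256 + 16 + 4 in binary powers of 2.
So 12^276 ≡ 100 · 214 · 238 ≡ 1 (mod 277).
Since the result is 1, base 12 gives no evidence that 277 is composite.

1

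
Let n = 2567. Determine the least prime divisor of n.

17

2567 is odd.
Digit sum 20, not divisible by 3.
Ends in 7: not divisible by 5.
7: 2567 = 7·366 + 5
11: 2567 = 11·233 + 4
13: 2567 = 13·197 + 6
17: 2567 = 17·151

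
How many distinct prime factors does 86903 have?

2

86903 = 43^2 · 47
86903 = 43^2 · 47, which has 2 distinct prime factors.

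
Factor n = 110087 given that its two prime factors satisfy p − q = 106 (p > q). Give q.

Since p = q + 106, we have 110087 = q(q + 106), so q² + 106q − 110087 = 0.
Discriminant: 106² + 4·110087 = 11236 + 440348 = 451584; √451584 = 672.
q = (−106 + 672)/2 = 283, and p = q + 106 = 389.
Check: 283 · 389 = 110087.

283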